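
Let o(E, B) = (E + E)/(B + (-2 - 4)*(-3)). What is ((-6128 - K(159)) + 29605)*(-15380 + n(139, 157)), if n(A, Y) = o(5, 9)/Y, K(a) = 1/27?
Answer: -41326189651180/114453 ≈ -3.6108e+8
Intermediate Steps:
o(E, B) = 2*E/(18 + B) (o(E, B) = (2*E)/(B - 6*(-3)) = (2*E)/(B + 18) = (2*E)/(18 + B) = 2*E/(18 + B))
K(a) = 1/27
n(A, Y) = 10/(27*Y) (n(A, Y) = (2*5/(18 + 9))/Y = (2*5/27)/Y = (2*5*(1/27))/Y = 10/(27*Y))
((-6128 - K(159)) + 29605)*(-15380 + n(139, 157)) = ((-6128 - 1*1/27) + 29605)*(-15380 + (10/27)/157) = ((-6128 - 1/27) + 29605)*(-15380 + (10/27)*(1/157)) = (-165457/27 + 29605)*(-15380 + 10/4239) = (633878/27)*(-65195810/4239) = -41326189651180/114453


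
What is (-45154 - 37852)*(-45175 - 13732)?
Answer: 4889634442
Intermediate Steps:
(-45154 - 37852)*(-45175 - 13732) = -83006*(-58907) = 4889634442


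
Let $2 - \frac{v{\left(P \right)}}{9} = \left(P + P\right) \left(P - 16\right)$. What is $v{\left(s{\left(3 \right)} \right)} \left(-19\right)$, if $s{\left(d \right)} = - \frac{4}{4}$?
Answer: $5472$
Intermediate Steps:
$s{\left(d \right)} = -1$ ($s{\left(d \right)} = \left(-4\right) \frac{1}{4} = -1$)
$v{\left(P \right)} = 18 - 18 P \left(-16 + P\right)$ ($v{\left(P \right)} = 18 - 9 \left(P + P\right) \left(P - 16\right) = 18 - 9 \cdot 2 P \left(-16 + P\right) = 18 - 18 P \left(-16 + P\right)$)
$v{\left(s{\left(3 \right)} \right)} \left(-19\right) = \left(18 - 18 \left(-1\right)^{2} + 288 \left(-1\right)\right) \left(-19\right) = \left(18 - 18 - 288\right) \left(-19\right) = \left(-288\right) \left(-19\right) = 5472$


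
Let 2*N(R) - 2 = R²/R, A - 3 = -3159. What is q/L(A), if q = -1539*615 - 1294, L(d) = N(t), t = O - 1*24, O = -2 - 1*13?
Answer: 1895558/37 ≈ 51231.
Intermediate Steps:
O = -15 (O = -2 - 13 = -15)
A = -3156 (A = 3 - 3159 = -3156)
t = -39 (t = -15 - 1*24 = -15 - 24 = -39)
N(R) = 1 + R/2 (N(R) = 1 + (R²/R)/2 = 1 + R/2)
L(d) = -37/2 (L(d) = 1 + (½)*(-39) = 1 - 39/2 = -37/2)
q = -947779 (q = -946485 - 1294 = -947779)
q/L(A) = -947779/(-37/2) = -947779*(-2/37) = 1895558/37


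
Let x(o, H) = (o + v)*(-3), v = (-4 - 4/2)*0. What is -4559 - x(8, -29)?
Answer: -4535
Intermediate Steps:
v = 0 (v = (-4 - 4*½)*0 = (-4 - 2)*0 = -6*0 = 0)
x(o, H) = -3*o (x(o, H) = (o + 0)*(-3) = o*(-3) = -3*o)
-4559 - x(8, -29) = -4559 - (-3)*8 = -4559 - 1*(-24) = -4559 + 24 = -4535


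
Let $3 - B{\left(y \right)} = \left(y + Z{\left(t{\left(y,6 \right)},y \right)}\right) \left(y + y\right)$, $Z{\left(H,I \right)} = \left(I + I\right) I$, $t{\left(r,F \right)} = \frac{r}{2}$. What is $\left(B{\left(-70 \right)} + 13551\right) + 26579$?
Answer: $1402333$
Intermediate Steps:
$t{\left(r,F \right)} = \frac{r}{2}$ ($t{\left(r,F \right)} = r \frac{1}{2} = \frac{r}{2}$)
$Z{\left(H,I \right)} = 2 I^{2}$ ($Z{\left(H,I \right)} = 2 I I = 2 I^{2}$)
$B{\left(y \right)} = 3 - 2 y \left(y + 2 y^{2}\right)$ ($B{\left(y \right)} = 3 - \left(y + 2 y^{2}\right) \left(y + y\right) = 3 - \left(y + 2 y^{2}\right) 2 y = 3 - 2 y \left(y + 2 y^{2}\right)$)
$\left(B{\left(-70 \right)} + 13551\right) + 26579 = \left(\left(3 - 4 \left(-70\right)^{3} - 2 \left(-70\right)^{2}\right) + 13551\right) + 26579 = \left(\left(3 - -1372000 - 9800\right) + 13551\right) + 26579 = \left(\left(3 + 1372000 - 9800\right) + 13551\right) + 26579 = \left(1362203 + 13551\right) + 26579 = 1375754 + 26579 = 1402333$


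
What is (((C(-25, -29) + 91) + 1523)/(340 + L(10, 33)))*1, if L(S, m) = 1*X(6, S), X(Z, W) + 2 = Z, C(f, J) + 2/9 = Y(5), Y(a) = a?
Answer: 14569/3096 ≈ 4.7057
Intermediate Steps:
C(f, J) = 43/9 (C(f, J) = -2/9 + 5 = 43/9)
X(Z, W) = -2 + Z
L(S, m) = 4 (L(S, m) = 1*(-2 + 6) = 1*4 = 4)
(((C(-25, -29) + 91) + 1523)/(340 + L(10, 33)))*1 = (((43/9 + 91) + 1523)/(340 + 4))*1 = ((862/9 + 1523)/344)*1 = ((14569/9)*(1/344))*1 = (14569/3096)*1 = 14569/3096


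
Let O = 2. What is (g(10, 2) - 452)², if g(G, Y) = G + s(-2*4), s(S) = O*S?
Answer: 209764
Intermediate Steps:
s(S) = 2*S
g(G, Y) = -16 + G (g(G, Y) = G + 2*(-2*4) = G + 2*(-8) = G - 16 = -16 + G)
(g(10, 2) - 452)² = ((-16 + 10) - 452)² = (-6 - 452)² = (-458)² = 209764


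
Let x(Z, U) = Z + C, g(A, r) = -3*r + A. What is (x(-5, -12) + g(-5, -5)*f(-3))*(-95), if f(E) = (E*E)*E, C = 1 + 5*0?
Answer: 26030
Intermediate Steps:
g(A, r) = A - 3*r
C = 1 (C = 1 + 0 = 1)
x(Z, U) = 1 + Z (x(Z, U) = Z + 1 = 1 + Z)
f(E) = E³ (f(E) = E²*E = E³)
(x(-5, -12) + g(-5, -5)*f(-3))*(-95) = ((1 - 5) + (-5 - 3*(-5))*(-3)³)*(-95) = (-4 + (-5 + 15)*(-27))*(-95) = (-4 + 10*(-27))*(-95) = (-4 - 270)*(-95) = -274*(-95) = 26030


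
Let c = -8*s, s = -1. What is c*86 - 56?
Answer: 632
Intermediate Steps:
c = 8 (c = -8*(-1) = 8)
c*86 - 56 = 8*86 - 56 = 688 - 56 = 632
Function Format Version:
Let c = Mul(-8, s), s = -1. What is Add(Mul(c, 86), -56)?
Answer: 632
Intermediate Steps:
c = 8 (c = Mul(-8, -1) = 8)
Add(Mul(c, 86), -56) = Add(Mul(8, 86), -56) = Add(688, -56) = 632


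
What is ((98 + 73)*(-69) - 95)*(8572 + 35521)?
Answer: -524442142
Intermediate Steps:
((98 + 73)*(-69) - 95)*(8572 + 35521) = (171*(-69) - 95)*44093 = (-11799 - 95)*44093 = -11894*44093 = -524442142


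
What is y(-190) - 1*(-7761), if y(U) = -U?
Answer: 7951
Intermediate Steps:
y(-190) - 1*(-7761) = -1*(-190) - 1*(-7761) = 190 + 7761 = 7951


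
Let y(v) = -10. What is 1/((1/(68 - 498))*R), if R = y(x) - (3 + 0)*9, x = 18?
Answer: 430/37 ≈ 11.622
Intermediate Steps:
R = -37 (R = -10 - (3 + 0)*9 = -10 - 3*9 = -10 - 1*27 = -10 - 27 = -37)
1/((1/(68 - 498))*R) = 1/(1/(68 - 498)*(-37)) = -1/37/1/(-430) = -1/37/(-1/430) = -430*(-1/37) = 430/37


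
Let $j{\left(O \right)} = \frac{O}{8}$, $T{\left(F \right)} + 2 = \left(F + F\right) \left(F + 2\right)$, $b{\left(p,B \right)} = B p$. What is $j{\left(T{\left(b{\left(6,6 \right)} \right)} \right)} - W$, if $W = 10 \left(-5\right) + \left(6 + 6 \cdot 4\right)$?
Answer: $\frac{1447}{4} \approx 361.75$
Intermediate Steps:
$T{\left(F \right)} = -2 + 2 F \left(2 + F\right)$ ($T{\left(F \right)} = -2 + \left(F + F\right) \left(F + 2\right) = -2 + 2 F \left(2 + F\right)$)
$j{\left(O \right)} = \frac{O}{8}$ ($j{\left(O \right)} = O \frac{1}{8} = \frac{O}{8}$)
$W = -20$ ($W = -50 + \left(6 + 24\right) = -50 + 30 = -20$)
$j{\left(T{\left(b{\left(6,6 \right)} \right)} \right)} - W = \frac{-2 + 2 \left(6 \cdot 6\right)^{2} + 4 \cdot 6 \cdot 6}{8} - -20 = \frac{-2 + 2 \cdot 36^{2} + 4 \cdot 36}{8} + 20 = \frac{-2 + 2 \cdot 1296 + 144}{8} + 20 = \frac{-2 + 2592 + 144}{8} + 20 = \frac{1}{8} \cdot 2734 + 20 = \frac{1367}{4} + 20 = \frac{1447}{4}$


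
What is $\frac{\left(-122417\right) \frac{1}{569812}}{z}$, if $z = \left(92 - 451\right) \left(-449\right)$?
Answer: $- \frac{122417}{91848566092} \approx -1.3328 \cdot 10^{-6}$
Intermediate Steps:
$z = 161191$ ($z = \left(-359\right) \left(-449\right) = 161191$)
$\frac{\left(-122417\right) \frac{1}{569812}}{z} = \frac{\left(-122417\right) \frac{1}{569812}}{161191} = \left(-122417\right) \frac{1}{569812} \cdot \frac{1}{161191} = \left(- \frac{122417}{569812}\right) \frac{1}{161191} = - \frac{122417}{91848566092}$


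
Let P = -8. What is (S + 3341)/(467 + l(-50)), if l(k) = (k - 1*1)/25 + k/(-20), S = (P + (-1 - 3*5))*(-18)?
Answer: 3850/477 ≈ 8.0713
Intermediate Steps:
S = 432 (S = (-8 + (-1 - 3*5))*(-18) = (-8 + (-1 - 15))*(-18) = (-8 - 16)*(-18) = -24*(-18) = 432)
l(k) = -1/25 - k/100 (l(k) = (k - 1)*(1/25) + k*(-1/20) = (-1 + k)*(1/25) - k/20 = (-1/25 + k/25) - k/20 = -1/25 - k/100)
(S + 3341)/(467 + l(-50)) = (432 + 3341)/(467 + (-1/25 - 1/100*(-50))) = 3773/(467 + (-1/25 + ½)) = 3773/(467 + 23/50) = 3773/(23373/50) = 3773*(50/23373) = 3850/477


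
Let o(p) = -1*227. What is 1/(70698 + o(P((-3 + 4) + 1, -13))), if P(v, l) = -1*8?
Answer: 1/70471 ≈ 1.4190e-5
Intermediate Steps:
P(v, l) = -8
o(p) = -227
1/(70698 + o(P((-3 + 4) + 1, -13))) = 1/(70698 - 227) = 1/70471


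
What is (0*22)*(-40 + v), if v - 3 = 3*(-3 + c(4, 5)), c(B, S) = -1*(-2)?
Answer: 0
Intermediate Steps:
c(B, S) = 2
v = 0 (v = 3 + 3*(-3 + 2) = 3 + 3*(-1) = 3 - 3 = 0)
(0*22)*(-40 + v) = (0*22)*(-40 + 0) = 0*(-40) = 0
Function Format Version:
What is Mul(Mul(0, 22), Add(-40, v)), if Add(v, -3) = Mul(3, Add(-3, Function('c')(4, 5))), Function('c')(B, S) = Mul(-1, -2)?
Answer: 0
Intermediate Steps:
Function('c')(B, S) = 2
v = 0 (v = Add(3, Mul(3, Add(-3, 2))) = Add(3, Mul(3, -1)) = Add(3, -3) = 0)
Mul(Mul(0, 22), Add(-40, v)) = Mul(Mul(0, 22), Add(-40, 0)) = Mul(0, -40) = 0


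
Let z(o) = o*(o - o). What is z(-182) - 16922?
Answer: -16922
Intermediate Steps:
z(o) = 0 (z(o) = o*0 = 0)
z(-182) - 16922 = 0 - 16922 = -16922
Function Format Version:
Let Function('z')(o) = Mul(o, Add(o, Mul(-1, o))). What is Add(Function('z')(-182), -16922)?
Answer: -16922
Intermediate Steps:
Function('z')(o) = 0 (Function('z')(o) = Mul(o, 0) = 0)
Add(Function('z')(-182), -16922) = Add(0, -16922) = -16922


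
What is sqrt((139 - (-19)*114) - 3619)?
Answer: 3*I*sqrt(146) ≈ 36.249*I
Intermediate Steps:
sqrt((139 - (-19)*114) - 3619) = sqrt((139 - 1*(-2166)) - 3619) = sqrt((139 + 2166) - 3619) = sqrt(2305 - 3619) = sqrt(-1314) = 3*I*sqrt(146)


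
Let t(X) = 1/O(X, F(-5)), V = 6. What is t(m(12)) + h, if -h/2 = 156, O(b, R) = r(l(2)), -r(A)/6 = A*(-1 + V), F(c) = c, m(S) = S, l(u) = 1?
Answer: -9361/30 ≈ -312.03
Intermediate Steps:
r(A) = -30*A (r(A) = -6*A*(-1 + 6) = -6*A*5 = -30*A)
O(b, R) = -30 (O(b, R) = -30*1 = -30)
h = -312 (h = -2*156 = -312)
t(X) = -1/30 (t(X) = 1/(-30) = -1/30)
t(m(12)) + h = -1/30 - 312 = -9361/30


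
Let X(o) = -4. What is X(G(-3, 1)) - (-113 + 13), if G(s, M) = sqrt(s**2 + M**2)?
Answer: 96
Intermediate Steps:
G(s, M) = sqrt(M**2 + s**2)
X(G(-3, 1)) - (-113 + 13) = -4 - (-113 + 13) = -4 - 1*(-100) = -4 + 100 = 96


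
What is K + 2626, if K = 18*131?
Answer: 4984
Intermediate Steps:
K = 2358
K + 2626 = 2358 + 2626 = 4984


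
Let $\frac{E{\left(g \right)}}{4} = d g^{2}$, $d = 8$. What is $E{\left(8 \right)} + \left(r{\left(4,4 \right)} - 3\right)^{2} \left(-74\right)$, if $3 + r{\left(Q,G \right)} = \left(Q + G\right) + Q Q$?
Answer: $-21928$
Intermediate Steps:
$r{\left(Q,G \right)} = -3 + G + Q + Q^{2}$ ($r{\left(Q,G \right)} = -3 + \left(\left(Q + G\right) + Q Q\right) = -3 + \left(\left(G + Q\right) + Q^{2}\right) = -3 + \left(G + Q + Q^{2}\right) = -3 + G + Q + Q^{2}$)
$E{\left(g \right)} = 32 g^{2}$ ($E{\left(g \right)} = 4 \cdot 8 g^{2} = 32 g^{2}$)
$E{\left(8 \right)} + \left(r{\left(4,4 \right)} - 3\right)^{2} \left(-74\right) = 32 \cdot 8^{2} + \left(\left(-3 + 4 + 4 + 4^{2}\right) - 3\right)^{2} \left(-74\right) = 32 \cdot 64 + \left(\left(-3 + 4 + 4 + 16\right) - 3\right)^{2} \left(-74\right) = 2048 + \left(21 - 3\right)^{2} \left(-74\right) = 2048 + 18^{2} \left(-74\right) = 2048 + 324 \left(-74\right) = 2048 - 23976 = -21928$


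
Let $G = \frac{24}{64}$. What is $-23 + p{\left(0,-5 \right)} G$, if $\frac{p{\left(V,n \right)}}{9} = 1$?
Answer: $- \frac{157}{8} \approx -19.625$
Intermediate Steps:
$G = \frac{3}{8}$ ($G = 24 \cdot \frac{1}{64} = \frac{3}{8} \approx 0.375$)
$p{\left(V,n \right)} = 9$ ($p{\left(V,n \right)} = 9 \cdot 1 = 9$)
$-23 + p{\left(0,-5 \right)} G = -23 + 9 \cdot \frac{3}{8} = -23 + \frac{27}{8} = - \frac{157}{8}$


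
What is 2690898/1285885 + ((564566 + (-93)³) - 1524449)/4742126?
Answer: 5245983808374/3048914345755 ≈ 1.7206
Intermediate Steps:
2690898/1285885 + ((564566 + (-93)³) - 1524449)/4742126 = 2690898*(1/1285885) + ((564566 - 804357) - 1524449)*(1/4742126) = 2690898/1285885 + (-239791 - 1524449)*(1/4742126) = 2690898/1285885 - 1764240*1/4742126 = 2690898/1285885 - 882120/2371063 = 5245983808374/3048914345755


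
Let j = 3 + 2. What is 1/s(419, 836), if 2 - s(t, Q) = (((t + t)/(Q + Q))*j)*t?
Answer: -836/876133 ≈ -0.00095419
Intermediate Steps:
j = 5
s(t, Q) = 2 - 5*t**2/Q (s(t, Q) = 2 - ((t + t)/(Q + Q))*5*t = 2 - ((2*t)/((2*Q)))*5*t = 2 - ((2*t)*(1/(2*Q)))*5*t = 2 - (t/Q)*5*t = 2 - 5*t/Q*t = 2 - 5*t**2/Q)
1/s(419, 836) = 1/(2 - 5*419**2/836) = 1/(2 - 5*1/836*175561) = 1/(2 - 877805/836) = 1/(-876133/836) = -836/876133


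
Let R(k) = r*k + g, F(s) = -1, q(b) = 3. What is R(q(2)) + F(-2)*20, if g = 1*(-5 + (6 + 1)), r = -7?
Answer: -39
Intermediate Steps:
g = 2 (g = 1*(-5 + 7) = 1*2 = 2)
R(k) = 2 - 7*k (R(k) = -7*k + 2 = 2 - 7*k)
R(q(2)) + F(-2)*20 = (2 - 7*3) - 1*20 = (2 - 21) - 20 = -19 - 20 = -39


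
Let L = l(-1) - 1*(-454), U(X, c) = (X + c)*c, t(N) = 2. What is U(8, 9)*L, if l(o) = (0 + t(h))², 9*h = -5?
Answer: 70074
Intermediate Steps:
h = -5/9 (h = (⅑)*(-5) = -5/9 ≈ -0.55556)
U(X, c) = c*(X + c)
l(o) = 4 (l(o) = (0 + 2)² = 2² = 4)
L = 458 (L = 4 - 1*(-454) = 4 + 454 = 458)
U(8, 9)*L = (9*(8 + 9))*458 = (9*17)*458 = 153*458 = 70074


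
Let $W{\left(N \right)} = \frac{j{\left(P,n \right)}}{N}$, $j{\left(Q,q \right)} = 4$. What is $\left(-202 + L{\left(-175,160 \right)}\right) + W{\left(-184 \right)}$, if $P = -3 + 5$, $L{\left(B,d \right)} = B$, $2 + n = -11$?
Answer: $- \frac{17343}{46} \approx -377.02$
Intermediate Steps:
$n = -13$ ($n = -2 - 11 = -13$)
$P = 2$
$W{\left(N \right)} = \frac{4}{N}$
$\left(-202 + L{\left(-175,160 \right)}\right) + W{\left(-184 \right)} = \left(-202 - 175\right) + \frac{4}{-184} = -377 + 4 \left(- \frac{1}{184}\right) = -377 - \frac{1}{46} = - \frac{17343}{46}$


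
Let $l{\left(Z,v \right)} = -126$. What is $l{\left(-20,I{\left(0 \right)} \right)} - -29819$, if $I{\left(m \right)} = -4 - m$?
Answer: $29693$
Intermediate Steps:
$l{\left(-20,I{\left(0 \right)} \right)} - -29819 = -126 - -29819 = -126 + 29819 = 29693$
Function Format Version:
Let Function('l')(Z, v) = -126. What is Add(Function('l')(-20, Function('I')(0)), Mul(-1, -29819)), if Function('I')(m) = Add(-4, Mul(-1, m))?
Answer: 29693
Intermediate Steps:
Add(Function('l')(-20, Function('I')(0)), Mul(-1, -29819)) = Add(-126, Mul(-1, -29819)) = Add(-126, 29819) = 29693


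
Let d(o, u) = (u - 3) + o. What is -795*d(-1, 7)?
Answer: -2385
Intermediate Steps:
d(o, u) = -3 + o + u (d(o, u) = (-3 + u) + o = -3 + o + u)
-795*d(-1, 7) = -795*(-3 - 1 + 7) = -795*3 = -2385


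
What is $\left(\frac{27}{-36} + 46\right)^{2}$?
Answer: $\frac{32761}{16} \approx 2047.6$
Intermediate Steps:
$\left(\frac{27}{-36} + 46\right)^{2} = \left(27 \left(- \frac{1}{36}\right) + 46\right)^{2} = \left(- \frac{3}{4} + 46\right)^{2} = \left(\frac{181}{4}\right)^{2} = \frac{32761}{16}$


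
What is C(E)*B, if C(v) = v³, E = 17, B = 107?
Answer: 525691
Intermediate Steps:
C(E)*B = 17³*107 = 4913*107 = 525691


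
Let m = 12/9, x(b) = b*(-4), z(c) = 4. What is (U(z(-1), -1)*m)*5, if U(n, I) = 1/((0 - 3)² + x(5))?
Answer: -20/33 ≈ -0.60606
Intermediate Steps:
x(b) = -4*b
m = 4/3 (m = 12*(⅑) = 4/3 ≈ 1.3333)
U(n, I) = -1/11 (U(n, I) = 1/((0 - 3)² - 4*5) = 1/((-3)² - 20) = 1/(9 - 20) = 1/(-11) = -1/11)
(U(z(-1), -1)*m)*5 = -1/11*4/3*5 = -4/33*5 = -20/33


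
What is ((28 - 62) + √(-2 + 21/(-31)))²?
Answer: (1054 - I*√2573)²/961 ≈ 1153.3 - 111.27*I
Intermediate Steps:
((28 - 62) + √(-2 + 21/(-31)))² = (-34 + √(-2 + 21*(-1/31)))² = (-34 + √(-2 - 21/31))² = (-34 + √(-83/31))² = (-34 + I*√2573/31)²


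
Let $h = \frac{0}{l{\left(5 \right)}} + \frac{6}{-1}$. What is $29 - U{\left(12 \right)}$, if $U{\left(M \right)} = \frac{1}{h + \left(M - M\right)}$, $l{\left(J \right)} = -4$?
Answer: $\frac{175}{6} \approx 29.167$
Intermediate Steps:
$h = -6$ ($h = \frac{0}{-4} + \frac{6}{-1} = 0 \left(- \frac{1}{4}\right) + 6 \left(-1\right) = 0 - 6 = -6$)
$U{\left(M \right)} = - \frac{1}{6}$ ($U{\left(M \right)} = \frac{1}{-6 + \left(M - M\right)} = \frac{1}{-6 + 0} = \frac{1}{-6} = - \frac{1}{6}$)
$29 - U{\left(12 \right)} = 29 - - \frac{1}{6} = 29 + \frac{1}{6} = \frac{175}{6}$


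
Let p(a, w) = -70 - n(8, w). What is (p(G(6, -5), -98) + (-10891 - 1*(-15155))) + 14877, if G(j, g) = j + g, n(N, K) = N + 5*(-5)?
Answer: 19088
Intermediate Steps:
n(N, K) = -25 + N (n(N, K) = N - 25 = -25 + N)
G(j, g) = g + j
p(a, w) = -53 (p(a, w) = -70 - (-25 + 8) = -70 - 1*(-17) = -70 + 17 = -53)
(p(G(6, -5), -98) + (-10891 - 1*(-15155))) + 14877 = (-53 + (-10891 - 1*(-15155))) + 14877 = (-53 + (-10891 + 15155)) + 14877 = (-53 + 4264) + 14877 = 4211 + 14877 = 19088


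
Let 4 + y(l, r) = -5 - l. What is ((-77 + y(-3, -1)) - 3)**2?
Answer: 7396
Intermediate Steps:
y(l, r) = -9 - l (y(l, r) = -4 + (-5 - l) = -9 - l)
((-77 + y(-3, -1)) - 3)**2 = ((-77 + (-9 - 1*(-3))) - 3)**2 = ((-77 + (-9 + 3)) - 3)**2 = ((-77 - 6) - 3)**2 = (-83 - 3)**2 = (-86)**2 = 7396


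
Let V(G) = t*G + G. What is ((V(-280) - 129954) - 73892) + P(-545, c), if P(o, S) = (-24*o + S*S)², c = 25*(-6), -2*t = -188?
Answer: 1265705954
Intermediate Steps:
t = 94 (t = -½*(-188) = 94)
c = -150
P(o, S) = (S² - 24*o)² (P(o, S) = (-24*o + S²)² = (S² - 24*o)²)
V(G) = 95*G (V(G) = 94*G + G = 95*G)
((V(-280) - 129954) - 73892) + P(-545, c) = ((95*(-280) - 129954) - 73892) + ((-150)² - 24*(-545))² = ((-26600 - 129954) - 73892) + (22500 + 13080)² = (-156554 - 73892) + 35580² = -230446 + 1265936400 = 1265705954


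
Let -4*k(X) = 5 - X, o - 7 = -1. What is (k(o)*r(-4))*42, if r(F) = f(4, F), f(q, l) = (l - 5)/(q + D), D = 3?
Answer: -27/2 ≈ -13.500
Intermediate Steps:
o = 6 (o = 7 - 1 = 6)
k(X) = -5/4 + X/4 (k(X) = -(5 - X)/4 = -5/4 + X/4)
f(q, l) = (-5 + l)/(3 + q) (f(q, l) = (l - 5)/(q + 3) = (-5 + l)/(3 + q))
r(F) = -5/7 + F/7 (r(F) = (-5 + F)/(3 + 4) = (-5 + F)/7 = -5/7 + F/7)
(k(o)*r(-4))*42 = ((-5/4 + (¼)*6)*(-5/7 + (⅐)*(-4)))*42 = ((-5/4 + 3/2)*(-5/7 - 4/7))*42 = ((¼)*(-9/7))*42 = -9/28*42 = -27/2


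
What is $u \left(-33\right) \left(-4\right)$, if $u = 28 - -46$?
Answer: $9768$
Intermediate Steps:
$u = 74$ ($u = 28 + 46 = 74$)
$u \left(-33\right) \left(-4\right) = 74 \left(-33\right) \left(-4\right) = \left(-2442\right) \left(-4\right) = 9768$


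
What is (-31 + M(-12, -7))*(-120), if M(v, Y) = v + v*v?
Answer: -12120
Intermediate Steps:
M(v, Y) = v + v²
(-31 + M(-12, -7))*(-120) = (-31 - 12*(1 - 12))*(-120) = (-31 - 12*(-11))*(-120) = (-31 + 132)*(-120) = 101*(-120) = -12120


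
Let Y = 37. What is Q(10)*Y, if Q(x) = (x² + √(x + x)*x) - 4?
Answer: 3552 + 740*√5 ≈ 5206.7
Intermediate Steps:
Q(x) = -4 + x² + √2*x^(3/2) (Q(x) = (x² + √(2*x)*x) - 4 = (x² + (√2*√x)*x) - 4 = (x² + √2*x^(3/2)) - 4 = -4 + x² + √2*x^(3/2))
Q(10)*Y = (-4 + 10² + √2*10^(3/2))*37 = (-4 + 100 + √2*(10*√10))*37 = (-4 + 100 + 20*√5)*37 = (96 + 20*√5)*37 = 3552 + 740*√5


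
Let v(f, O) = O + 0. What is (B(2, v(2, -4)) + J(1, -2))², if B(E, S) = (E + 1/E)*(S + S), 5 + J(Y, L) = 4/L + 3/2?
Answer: 2601/4 ≈ 650.25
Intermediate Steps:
v(f, O) = O
J(Y, L) = -7/2 + 4/L (J(Y, L) = -5 + (4/L + 3/2) = -5 + (3/2 + 4/L) = -7/2 + 4/L)
B(E, S) = 2*S*(E + 1/E) (B(E, S) = (E + 1/E)*(2*S) = 2*S*(E + 1/E))
(B(2, v(2, -4)) + J(1, -2))² = (2*(-4)*(1 + 2²)/2 + (-7/2 + 4/(-2)))² = (2*(-4)*(½)*(1 + 4) + (-7/2 + 4*(-½)))² = (2*(-4)*(½)*5 + (-7/2 - 2))² = (-20 - 11/2)² = (-51/2)² = 2601/4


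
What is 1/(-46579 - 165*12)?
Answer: -1/48559 ≈ -2.0593e-5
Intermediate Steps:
1/(-46579 - 165*12) = 1/(-46579 - 1980) = 1/(-48559) = -1/48559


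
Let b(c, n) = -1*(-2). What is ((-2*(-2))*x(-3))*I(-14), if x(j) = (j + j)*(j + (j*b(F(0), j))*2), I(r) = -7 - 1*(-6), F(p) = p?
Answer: -360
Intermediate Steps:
b(c, n) = 2
I(r) = -1 (I(r) = -7 + 6 = -1)
x(j) = 10*j² (x(j) = (j + j)*(j + (j*2)*2) = (2*j)*(j + (2*j)*2) = (2*j)*(j + 4*j) = (2*j)*(5*j) = 10*j²)
((-2*(-2))*x(-3))*I(-14) = ((-2*(-2))*(10*(-3)²))*(-1) = (4*(10*9))*(-1) = (4*90)*(-1) = 360*(-1) = -360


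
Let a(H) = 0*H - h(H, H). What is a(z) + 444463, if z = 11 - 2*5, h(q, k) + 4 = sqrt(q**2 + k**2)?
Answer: 444467 - sqrt(2) ≈ 4.4447e+5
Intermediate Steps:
h(q, k) = -4 + sqrt(k**2 + q**2) (h(q, k) = -4 + sqrt(q**2 + k**2) = -4 + sqrt(k**2 + q**2))
z = 1 (z = 11 - 10 = 1)
a(H) = 4 - sqrt(2)*sqrt(H**2) (a(H) = 0*H - (-4 + sqrt(H**2 + H**2)) = 0 - (-4 + sqrt(2*H**2)) = 0 - (-4 + sqrt(2)*sqrt(H**2)) = 0 + (4 - sqrt(2)*sqrt(H**2)) = 4 - sqrt(2)*sqrt(H**2))
a(z) + 444463 = (4 - sqrt(2)*sqrt(1**2)) + 444463 = (4 - sqrt(2)*sqrt(1)) + 444463 = (4 - 1*sqrt(2)*1) + 444463 = (4 - sqrt(2)) + 444463 = 444467 - sqrt(2)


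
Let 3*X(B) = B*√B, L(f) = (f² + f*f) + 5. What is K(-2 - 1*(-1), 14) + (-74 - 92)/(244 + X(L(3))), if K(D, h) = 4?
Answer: 1730092/523657 + 11454*√23/523657 ≈ 3.4088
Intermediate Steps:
L(f) = 5 + 2*f² (L(f) = (f² + f²) + 5 = 2*f² + 5 = 5 + 2*f²)
X(B) = B^(3/2)/3 (X(B) = (B*√B)/3 = B^(3/2)/3)
K(-2 - 1*(-1), 14) + (-74 - 92)/(244 + X(L(3))) = 4 + (-74 - 92)/(244 + (5 + 2*3²)^(3/2)/3) = 4 - 166/(244 + (5 + 2*9)^(3/2)/3) = 4 - 166/(244 + (5 + 18)^(3/2)/3) = 4 - 166/(244 + 23^(3/2)/3) = 4 - 166/(244 + (23*√23)/3) = 4 - 166/(244 + 23*√23/3)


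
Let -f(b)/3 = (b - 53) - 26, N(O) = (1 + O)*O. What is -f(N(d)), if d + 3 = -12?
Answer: 393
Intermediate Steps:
d = -15 (d = -3 - 12 = -15)
N(O) = O*(1 + O)
f(b) = 237 - 3*b (f(b) = -3*((b - 53) - 26) = -3*((-53 + b) - 26) = -3*(-79 + b) = 237 - 3*b)
-f(N(d)) = -(237 - (-45)*(1 - 15)) = -(237 - (-45)*(-14)) = -(237 - 3*210) = -(237 - 630) = -1*(-393) = 393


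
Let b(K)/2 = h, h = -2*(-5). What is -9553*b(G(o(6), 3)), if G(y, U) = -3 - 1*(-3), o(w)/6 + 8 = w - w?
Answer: -191060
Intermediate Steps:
o(w) = -48 (o(w) = -48 + 6*(w - w) = -48 + 6*0 = -48 + 0 = -48)
G(y, U) = 0 (G(y, U) = -3 + 3 = 0)
h = 10
b(K) = 20 (b(K) = 2*10 = 20)
-9553*b(G(o(6), 3)) = -9553*20 = -191060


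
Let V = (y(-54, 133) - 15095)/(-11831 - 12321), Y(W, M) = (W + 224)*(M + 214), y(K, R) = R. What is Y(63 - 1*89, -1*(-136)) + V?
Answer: 836874281/12076 ≈ 69301.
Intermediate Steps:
Y(W, M) = (214 + M)*(224 + W) (Y(W, M) = (224 + W)*(214 + M) = (214 + M)*(224 + W))
V = 7481/12076 (V = (133 - 15095)/(-11831 - 12321) = -14962/(-24152) = -14962*(-1/24152) = 7481/12076 ≈ 0.61949)
Y(63 - 1*89, -1*(-136)) + V = (47936 + 214*(63 - 1*89) + 224*(-1*(-136)) + (-1*(-136))*(63 - 1*89)) + 7481/12076 = (47936 + 214*(63 - 89) + 224*136 + 136*(63 - 89)) + 7481/12076 = (47936 + 214*(-26) + 30464 + 136*(-26)) + 7481/12076 = (47936 - 5564 + 30464 - 3536) + 7481/12076 = 69300 + 7481/12076 = 836874281/12076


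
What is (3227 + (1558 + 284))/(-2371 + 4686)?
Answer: 5069/2315 ≈ 2.1896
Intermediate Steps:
(3227 + (1558 + 284))/(-2371 + 4686) = (3227 + 1842)/2315 = 5069*(1/2315) = 5069/2315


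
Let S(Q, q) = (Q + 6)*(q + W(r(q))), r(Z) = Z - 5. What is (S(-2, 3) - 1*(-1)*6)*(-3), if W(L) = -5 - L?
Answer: -18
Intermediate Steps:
r(Z) = -5 + Z
S(Q, q) = 0 (S(Q, q) = (Q + 6)*(q + (-5 - (-5 + q))) = (6 + Q)*(q + (-5 + (5 - q))) = (6 + Q)*(q - q) = (6 + Q)*0 = 0)
(S(-2, 3) - 1*(-1)*6)*(-3) = (0 - 1*(-1)*6)*(-3) = (0 - (-1)*6)*(-3) = (0 - 1*(-6))*(-3) = (0 + 6)*(-3) = 6*(-3) = -18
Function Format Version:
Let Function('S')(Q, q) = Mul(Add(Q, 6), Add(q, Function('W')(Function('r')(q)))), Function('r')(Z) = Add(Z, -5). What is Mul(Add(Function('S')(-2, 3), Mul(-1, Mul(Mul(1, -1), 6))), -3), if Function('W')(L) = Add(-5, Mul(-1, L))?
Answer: -18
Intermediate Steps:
Function('r')(Z) = Add(-5, Z)
Function('S')(Q, q) = 0 (Function('S')(Q, q) = Mul(Add(Q, 6), Add(q, Add(-5, Mul(-1, Add(-5, q))))) = Mul(Add(6, Q), Add(q, Add(-5, Add(5, Mul(-1, q))))) = Mul(Add(6, Q), Add(q, Mul(-1, q))) = Mul(Add(6, Q), 0) = 0)
Mul(Add(Function('S')(-2, 3), Mul(-1, Mul(Mul(1, -1), 6))), -3) = Mul(Add(0, Mul(-1, Mul(Mul(1, -1), 6))), -3) = Mul(Add(0, Mul(-1, Mul(-1, 6))), -3) = Mul(Add(0, Mul(-1, -6)), -3) = Mul(Add(0, 6), -3) = Mul(6, -3) = -18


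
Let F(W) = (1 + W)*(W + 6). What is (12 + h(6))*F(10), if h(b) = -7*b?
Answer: -5280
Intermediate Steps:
F(W) = (1 + W)*(6 + W)
(12 + h(6))*F(10) = (12 - 7*6)*(6 + 10**2 + 7*10) = (12 - 42)*(6 + 100 + 70) = -30*176 = -5280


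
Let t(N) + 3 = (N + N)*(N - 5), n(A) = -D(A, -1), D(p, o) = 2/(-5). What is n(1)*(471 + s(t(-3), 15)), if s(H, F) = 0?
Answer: 942/5 ≈ 188.40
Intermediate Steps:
D(p, o) = -2/5 (D(p, o) = 2*(-1/5) = -2/5)
n(A) = 2/5 (n(A) = -1*(-2/5) = 2/5)
t(N) = -3 + 2*N*(-5 + N) (t(N) = -3 + (N + N)*(N - 5) = -3 + (2*N)*(-5 + N) = -3 + 2*N*(-5 + N))
n(1)*(471 + s(t(-3), 15)) = 2*(471 + 0)/5 = (2/5)*471 = 942/5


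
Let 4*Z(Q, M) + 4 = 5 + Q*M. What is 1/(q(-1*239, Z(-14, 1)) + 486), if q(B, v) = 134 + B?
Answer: 1/381 ≈ 0.0026247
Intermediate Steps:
Z(Q, M) = ¼ + M*Q/4 (Z(Q, M) = -1 + (5 + Q*M)/4 = -1 + (5 + M*Q)/4 = -1 + (5/4 + M*Q/4) = ¼ + M*Q/4)
1/(q(-1*239, Z(-14, 1)) + 486) = 1/((134 - 1*239) + 486) = 1/((134 - 239) + 486) = 1/(-105 + 486) = 1/381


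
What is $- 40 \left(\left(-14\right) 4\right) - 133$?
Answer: $2107$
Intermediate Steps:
$- 40 \left(\left(-14\right) 4\right) - 133 = \left(-40\right) \left(-56\right) - 133 = 2240 - 133 = 2107$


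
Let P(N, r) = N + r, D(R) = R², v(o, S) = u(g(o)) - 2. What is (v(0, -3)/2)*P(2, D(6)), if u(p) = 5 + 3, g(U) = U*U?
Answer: 114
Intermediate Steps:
g(U) = U²
u(p) = 8
v(o, S) = 6 (v(o, S) = 8 - 2 = 6)
(v(0, -3)/2)*P(2, D(6)) = (6/2)*(2 + 6²) = (6*(½))*(2 + 36) = 3*38 = 114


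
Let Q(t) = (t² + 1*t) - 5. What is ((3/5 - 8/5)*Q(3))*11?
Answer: -77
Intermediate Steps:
Q(t) = -5 + t + t² (Q(t) = (t² + t) - 5 = (t + t²) - 5 = -5 + t + t²)
((3/5 - 8/5)*Q(3))*11 = ((3/5 - 8/5)*(-5 + 3 + 3²))*11 = ((3*(⅕) - 8*⅕)*(-5 + 3 + 9))*11 = ((⅗ - 8/5)*7)*11 = -1*7*11 = -7*11 = -77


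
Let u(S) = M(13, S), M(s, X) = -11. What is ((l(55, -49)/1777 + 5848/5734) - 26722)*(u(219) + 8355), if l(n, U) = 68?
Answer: -1135902821043536/5094659 ≈ -2.2296e+8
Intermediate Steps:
u(S) = -11
((l(55, -49)/1777 + 5848/5734) - 26722)*(u(219) + 8355) = ((68/1777 + 5848/5734) - 26722)*(-11 + 8355) = ((68*(1/1777) + 5848*(1/5734)) - 26722)*8344 = ((68/1777 + 2924/2867) - 26722)*8344 = (5390904/5094659 - 26722)*8344 = -136134086894/5094659*8344 = -1135902821043536/5094659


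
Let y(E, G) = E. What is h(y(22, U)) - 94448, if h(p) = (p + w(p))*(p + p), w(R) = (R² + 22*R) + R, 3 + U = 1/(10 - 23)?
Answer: -49920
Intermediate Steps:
U = -40/13 (U = -3 + 1/(10 - 23) = -3 + 1/(-13) = -3 - 1/13 = -40/13 ≈ -3.0769)
w(R) = R² + 23*R
h(p) = 2*p*(p + p*(23 + p)) (h(p) = (p + p*(23 + p))*(p + p) = (p + p*(23 + p))*(2*p) = 2*p*(p + p*(23 + p)))
h(y(22, U)) - 94448 = 2*22²*(24 + 22) - 94448 = 2*484*46 - 94448 = 44528 - 94448 = -49920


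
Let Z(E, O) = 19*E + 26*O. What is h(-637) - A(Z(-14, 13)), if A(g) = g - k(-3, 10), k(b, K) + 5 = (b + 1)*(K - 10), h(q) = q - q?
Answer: -77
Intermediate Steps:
h(q) = 0
k(b, K) = -5 + (1 + b)*(-10 + K) (k(b, K) = -5 + (b + 1)*(K - 10) = -5 + (1 + b)*(-10 + K))
A(g) = 5 + g (A(g) = g - (-15 + 10 - 10*(-3) + 10*(-3)) = g - (-15 + 10 + 30 - 30) = g - 1*(-5) = g + 5 = 5 + g)
h(-637) - A(Z(-14, 13)) = 0 - (5 + (19*(-14) + 26*13)) = 0 - (5 + (-266 + 338)) = 0 - (5 + 72) = 0 - 1*77 = 0 - 77 = -77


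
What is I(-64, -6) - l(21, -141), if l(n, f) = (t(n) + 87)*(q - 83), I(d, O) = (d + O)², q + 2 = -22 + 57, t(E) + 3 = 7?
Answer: 9450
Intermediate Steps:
t(E) = 4 (t(E) = -3 + 7 = 4)
q = 33 (q = -2 + (-22 + 57) = -2 + 35 = 33)
I(d, O) = (O + d)²
l(n, f) = -4550 (l(n, f) = (4 + 87)*(33 - 83) = 91*(-50) = -4550)
I(-64, -6) - l(21, -141) = (-6 - 64)² - 1*(-4550) = (-70)² + 4550 = 4900 + 4550 = 9450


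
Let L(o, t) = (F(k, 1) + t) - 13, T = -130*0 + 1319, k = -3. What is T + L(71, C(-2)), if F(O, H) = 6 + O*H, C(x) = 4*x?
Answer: 1301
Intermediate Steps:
F(O, H) = 6 + H*O
T = 1319 (T = 0 + 1319 = 1319)
L(o, t) = -10 + t (L(o, t) = ((6 + 1*(-3)) + t) - 13 = ((6 - 3) + t) - 13 = (3 + t) - 13 = -10 + t)
T + L(71, C(-2)) = 1319 + (-10 + 4*(-2)) = 1319 + (-10 - 8) = 1319 - 18 = 1301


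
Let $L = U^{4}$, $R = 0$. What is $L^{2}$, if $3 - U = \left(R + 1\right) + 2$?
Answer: $0$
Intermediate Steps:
$U = 0$ ($U = 3 - \left(\left(0 + 1\right) + 2\right) = 3 - \left(1 + 2\right) = 3 - 3 = 0$)
$L = 0$ ($L = 0^{4} = 0$)
$L^{2} = 0^{2} = 0$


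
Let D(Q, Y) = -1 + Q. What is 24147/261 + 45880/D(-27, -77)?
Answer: -313849/203 ≈ -1546.1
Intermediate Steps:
24147/261 + 45880/D(-27, -77) = 24147/261 + 45880/(-1 - 27) = 24147*(1/261) + 45880/(-28) = 2683/29 + 45880*(-1/28) = 2683/29 - 11470/7 = -313849/203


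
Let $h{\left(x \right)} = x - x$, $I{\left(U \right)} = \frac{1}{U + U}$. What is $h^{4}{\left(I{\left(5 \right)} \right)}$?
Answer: $0$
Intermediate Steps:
$I{\left(U \right)} = \frac{1}{2 U}$
$h{\left(x \right)} = 0$
$h^{4}{\left(I{\left(5 \right)} \right)} = 0^{4} = 0$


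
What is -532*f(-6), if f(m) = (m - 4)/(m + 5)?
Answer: -5320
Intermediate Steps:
f(m) = (-4 + m)/(5 + m)
-532*f(-6) = -532*(-4 - 6)/(5 - 6) = -532*(-10)/(-1) = -(-532)*(-10) = -532*10 = -5320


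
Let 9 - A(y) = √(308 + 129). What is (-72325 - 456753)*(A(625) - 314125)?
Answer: 166191865048 + 529078*√437 ≈ 1.6620e+11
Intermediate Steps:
A(y) = 9 - √437 (A(y) = 9 - √(308 + 129) = 9 - √437)
(-72325 - 456753)*(A(625) - 314125) = (-72325 - 456753)*((9 - √437) - 314125) = -529078*(-314116 - √437) = 166191865048 + 529078*√437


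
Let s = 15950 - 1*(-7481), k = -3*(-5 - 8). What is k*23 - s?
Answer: -22534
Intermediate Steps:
k = 39 (k = -3*(-13) = 39)
s = 23431 (s = 15950 + 7481 = 23431)
k*23 - s = 39*23 - 1*23431 = 897 - 23431 = -22534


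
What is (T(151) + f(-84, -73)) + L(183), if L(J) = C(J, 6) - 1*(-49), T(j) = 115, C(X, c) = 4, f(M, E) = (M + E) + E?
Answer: -62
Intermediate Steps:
f(M, E) = M + 2*E (f(M, E) = (E + M) + E = M + 2*E)
L(J) = 53 (L(J) = 4 - 1*(-49) = 4 + 49 = 53)
(T(151) + f(-84, -73)) + L(183) = (115 + (-84 + 2*(-73))) + 53 = (115 + (-84 - 146)) + 53 = (115 - 230) + 53 = -115 + 53 = -62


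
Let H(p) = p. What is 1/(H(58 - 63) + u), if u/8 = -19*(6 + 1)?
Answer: -1/1069 ≈ -0.00093545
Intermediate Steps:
u = -1064 (u = 8*(-19*(6 + 1)) = 8*(-19*7) = 8*(-133) = -1064)
1/(H(58 - 63) + u) = 1/((58 - 63) - 1064) = 1/(-5 - 1064) = 1/(-1069) = -1/1069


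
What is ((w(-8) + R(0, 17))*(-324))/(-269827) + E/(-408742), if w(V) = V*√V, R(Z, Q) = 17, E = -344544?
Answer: 47609312412/55144813817 - 5184*I*√2/269827 ≈ 0.86335 - 0.02717*I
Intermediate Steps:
w(V) = V^(3/2)
((w(-8) + R(0, 17))*(-324))/(-269827) + E/(-408742) = (((-8)^(3/2) + 17)*(-324))/(-269827) - 344544/(-408742) = ((-16*I*√2 + 17)*(-324))*(-1/269827) - 344544*(-1/408742) = ((17 - 16*I*√2)*(-324))*(-1/269827) + 172272/204371 = (-5508 + 5184*I*√2)*(-1/269827) + 172272/204371 = (5508/269827 - 5184*I*√2/269827) + 172272/204371 = 47609312412/55144813817 - 5184*I*√2/269827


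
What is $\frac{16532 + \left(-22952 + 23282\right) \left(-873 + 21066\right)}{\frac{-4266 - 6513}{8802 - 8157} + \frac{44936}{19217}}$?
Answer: $- \frac{27600372627410}{59385441} \approx -4.6477 \cdot 10^{5}$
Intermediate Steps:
$\frac{16532 + \left(-22952 + 23282\right) \left(-873 + 21066\right)}{\frac{-4266 - 6513}{8802 - 8157} + \frac{44936}{19217}} = \frac{16532 + 330 \cdot 20193}{- \frac{10779}{645} + 44936 \cdot \frac{1}{19217}} = \frac{16532 + 6663690}{\left(-10779\right) \frac{1}{645} + \frac{44936}{19217}} = \frac{6680222}{- \frac{3593}{215} + \frac{44936}{19217}} = \frac{6680222}{- \frac{59385441}{4131655}} = 6680222 \left(- \frac{4131655}{59385441}\right) = - \frac{27600372627410}{59385441}$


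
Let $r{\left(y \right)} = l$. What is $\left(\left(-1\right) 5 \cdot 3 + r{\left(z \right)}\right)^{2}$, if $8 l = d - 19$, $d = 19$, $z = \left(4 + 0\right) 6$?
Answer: $225$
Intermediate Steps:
$z = 24$ ($z = 4 \cdot 6 = 24$)
$l = 0$ ($l = \frac{19 - 19}{8} = \frac{1}{8} \cdot 0 = 0$)
$r{\left(y \right)} = 0$
$\left(\left(-1\right) 5 \cdot 3 + r{\left(z \right)}\right)^{2} = \left(\left(-1\right) 5 \cdot 3 + 0\right)^{2} = \left(\left(-5\right) 3 + 0\right)^{2} = \left(-15 + 0\right)^{2} = \left(-15\right)^{2} = 225$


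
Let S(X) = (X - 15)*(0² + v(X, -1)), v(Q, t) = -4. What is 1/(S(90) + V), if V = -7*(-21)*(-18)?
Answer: -1/2946 ≈ -0.00033944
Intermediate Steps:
V = -2646 (V = 147*(-18) = -2646)
S(X) = 60 - 4*X (S(X) = (X - 15)*(0² - 4) = (-15 + X)*(0 - 4) = (-15 + X)*(-4) = 60 - 4*X)
1/(S(90) + V) = 1/((60 - 4*90) - 2646) = 1/((60 - 360) - 2646) = 1/(-300 - 2646) = 1/(-2946) = -1/2946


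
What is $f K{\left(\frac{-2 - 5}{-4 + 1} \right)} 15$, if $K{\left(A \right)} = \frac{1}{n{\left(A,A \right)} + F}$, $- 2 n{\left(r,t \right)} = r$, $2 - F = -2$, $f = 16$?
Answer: $\frac{1440}{17} \approx 84.706$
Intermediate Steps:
$F = 4$ ($F = 2 - -2 = 2 + 2 = 4$)
$n{\left(r,t \right)} = - \frac{r}{2}$
$K{\left(A \right)} = \frac{1}{4 - \frac{A}{2}}$ ($K{\left(A \right)} = \frac{1}{- \frac{A}{2} + 4} = \frac{1}{4 - \frac{A}{2}}$)
$f K{\left(\frac{-2 - 5}{-4 + 1} \right)} 15 = 16 \left(- \frac{2}{-8 + \frac{-2 - 5}{-4 + 1}}\right) 15 = 16 \left(- \frac{2}{-8 - \frac{7}{-3}}\right) 15 = 16 \left(- \frac{2}{-8 - - \frac{7}{3}}\right) 15 = 16 \left(- \frac{2}{-8 + \frac{7}{3}}\right) 15 = 16 \left(- \frac{2}{- \frac{17}{3}}\right) 15 = 16 \left(\left(-2\right) \left(- \frac{3}{17}\right)\right) 15 = 16 \cdot \frac{6}{17} \cdot 15 = \frac{96}{17} \cdot 15 = \frac{1440}{17}$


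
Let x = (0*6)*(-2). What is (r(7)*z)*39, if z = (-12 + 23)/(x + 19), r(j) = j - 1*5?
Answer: 858/19 ≈ 45.158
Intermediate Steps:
x = 0 (x = 0*(-2) = 0)
r(j) = -5 + j (r(j) = j - 5 = -5 + j)
z = 11/19 (z = (-12 + 23)/(0 + 19) = 11/19 ≈ 0.57895)
(r(7)*z)*39 = ((-5 + 7)*(11/19))*39 = (2*(11/19))*39 = (22/19)*39 = 858/19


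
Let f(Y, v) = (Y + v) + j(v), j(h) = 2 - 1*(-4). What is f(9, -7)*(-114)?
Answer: -912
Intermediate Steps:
j(h) = 6 (j(h) = 2 + 4 = 6)
f(Y, v) = 6 + Y + v (f(Y, v) = (Y + v) + 6 = 6 + Y + v)
f(9, -7)*(-114) = (6 + 9 - 7)*(-114) = 8*(-114) = -912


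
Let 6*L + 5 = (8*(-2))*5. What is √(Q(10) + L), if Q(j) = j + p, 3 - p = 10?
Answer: I*√402/6 ≈ 3.3417*I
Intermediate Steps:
p = -7 (p = 3 - 1*10 = 3 - 10 = -7)
Q(j) = -7 + j (Q(j) = j - 7 = -7 + j)
L = -85/6 (L = -⅚ + ((8*(-2))*5)/6 = -⅚ + (-16*5)/6 = -⅚ + (⅙)*(-80) = -⅚ - 40/3 = -85/6 ≈ -14.167)
√(Q(10) + L) = √((-7 + 10) - 85/6) = √(3 - 85/6) = √(-67/6) = I*√402/6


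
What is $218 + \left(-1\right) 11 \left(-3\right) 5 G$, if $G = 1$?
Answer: $383$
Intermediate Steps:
$218 + \left(-1\right) 11 \left(-3\right) 5 G = 218 + \left(-1\right) 11 \left(-3\right) 5 \cdot 1 = 218 - 11 \left(\left(-15\right) 1\right) = 218 - -165 = 218 + 165 = 383$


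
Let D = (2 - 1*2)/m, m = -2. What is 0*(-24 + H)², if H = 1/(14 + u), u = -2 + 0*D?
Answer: 0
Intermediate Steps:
D = 0 (D = (2 - 1*2)/(-2) = (2 - 2)*(-½) = 0*(-½) = 0)
u = -2 (u = -2 + 0*0 = -2 + 0 = -2)
H = 1/12 (H = 1/(14 - 2) = 1/12 ≈ 0.083333)
0*(-24 + H)² = 0*(-24 + 1/12)² = 0*(-287/12)² = 0*(82369/144) = 0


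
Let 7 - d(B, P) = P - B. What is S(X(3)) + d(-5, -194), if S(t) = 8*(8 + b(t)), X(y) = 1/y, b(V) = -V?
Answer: 772/3 ≈ 257.33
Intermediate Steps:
S(t) = 64 - 8*t (S(t) = 8*(8 - t) = 64 - 8*t)
d(B, P) = 7 + B - P (d(B, P) = 7 - (P - B) = 7 + (B - P) = 7 + B - P)
S(X(3)) + d(-5, -194) = (64 - 8/3) + (7 - 5 - 1*(-194)) = (64 - 8*⅓) + (7 - 5 + 194) = (64 - 8/3) + 196 = 184/3 + 196 = 772/3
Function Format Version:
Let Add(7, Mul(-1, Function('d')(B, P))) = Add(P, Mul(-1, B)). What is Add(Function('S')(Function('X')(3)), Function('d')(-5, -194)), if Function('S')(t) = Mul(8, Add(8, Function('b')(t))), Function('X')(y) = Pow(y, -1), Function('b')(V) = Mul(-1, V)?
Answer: Rational(772, 3) ≈ 257.33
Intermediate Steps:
Function('S')(t) = Add(64, Mul(-8, t)) (Function('S')(t) = Mul(8, Add(8, Mul(-1, t))) = Add(64, Mul(-8, t)))
Function('d')(B, P) = Add(7, B, Mul(-1, P)) (Function('d')(B, P) = Add(7, Mul(-1, Add(P, Mul(-1, B)))) = Add(7, Add(B, Mul(-1, P))) = Add(7, B, Mul(-1, P)))
Add(Function('S')(Function('X')(3)), Function('d')(-5, -194)) = Add(Add(64, Mul(-8, Pow(3, -1))), Add(7, -5, Mul(-1, -194))) = Add(Add(64, Mul(-8, Rational(1, 3))), Add(7, -5, 194)) = Add(Add(64, Rational(-8, 3)), 196) = Add(Rational(184, 3), 196) = Rational(772, 3)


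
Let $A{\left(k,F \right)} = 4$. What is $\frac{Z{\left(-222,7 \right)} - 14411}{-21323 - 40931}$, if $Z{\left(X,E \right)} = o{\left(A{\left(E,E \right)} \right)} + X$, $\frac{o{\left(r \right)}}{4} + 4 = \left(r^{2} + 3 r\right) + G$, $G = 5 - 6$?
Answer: $\frac{14541}{62254} \approx 0.23358$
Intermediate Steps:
$G = -1$ ($G = 5 - 6 = -1$)
$o{\left(r \right)} = -20 + 4 r^{2} + 12 r$ ($o{\left(r \right)} = -16 + 4 \left(\left(r^{2} + 3 r\right) - 1\right) = -16 + 4 \left(-1 + r^{2} + 3 r\right) = -16 + \left(-4 + 4 r^{2} + 12 r\right) = -20 + 4 r^{2} + 12 r$)
$Z{\left(X,E \right)} = 92 + X$ ($Z{\left(X,E \right)} = \left(-20 + 4 \cdot 4^{2} + 12 \cdot 4\right) + X = \left(-20 + 4 \cdot 16 + 48\right) + X = \left(-20 + 64 + 48\right) + X = 92 + X$)
$\frac{Z{\left(-222,7 \right)} - 14411}{-21323 - 40931} = \frac{\left(92 - 222\right) - 14411}{-21323 - 40931} = \frac{-130 - 14411}{-62254} = \left(-14541\right) \left(- \frac{1}{62254}\right) = \frac{14541}{62254}$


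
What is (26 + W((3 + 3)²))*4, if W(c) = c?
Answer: 248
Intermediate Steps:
(26 + W((3 + 3)²))*4 = (26 + (3 + 3)²)*4 = (26 + 6²)*4 = (26 + 36)*4 = 62*4 = 248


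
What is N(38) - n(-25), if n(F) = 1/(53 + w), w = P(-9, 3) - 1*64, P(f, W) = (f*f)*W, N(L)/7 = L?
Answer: 61711/232 ≈ 266.00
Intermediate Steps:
N(L) = 7*L
P(f, W) = W*f**2 (P(f, W) = f**2*W = W*f**2)
w = 179 (w = 3*(-9)**2 - 1*64 = 3*81 - 64 = 243 - 64 = 179)
n(F) = 1/232 (n(F) = 1/(53 + 179) = 1/232)
N(38) - n(-25) = 7*38 - 1*1/232 = 266 - 1/232 = 61711/232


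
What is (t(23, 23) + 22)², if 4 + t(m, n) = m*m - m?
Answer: 274576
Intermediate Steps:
t(m, n) = -4 + m² - m (t(m, n) = -4 + (m*m - m) = -4 + (m² - m) = -4 + m² - m)
(t(23, 23) + 22)² = ((-4 + 23² - 1*23) + 22)² = ((-4 + 529 - 23) + 22)² = (502 + 22)² = 524² = 274576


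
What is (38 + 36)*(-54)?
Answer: -3996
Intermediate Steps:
(38 + 36)*(-54) = 74*(-54) = -3996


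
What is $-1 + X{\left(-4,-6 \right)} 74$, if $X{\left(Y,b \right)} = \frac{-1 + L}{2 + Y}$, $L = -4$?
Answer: $184$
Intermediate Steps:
$X{\left(Y,b \right)} = - \frac{5}{2 + Y}$ ($X{\left(Y,b \right)} = \frac{-1 - 4}{2 + Y} = - \frac{5}{2 + Y}$)
$-1 + X{\left(-4,-6 \right)} 74 = -1 + - \frac{5}{2 - 4} \cdot 74 = -1 + - \frac{5}{-2} \cdot 74 = -1 + \left(-5\right) \left(- \frac{1}{2}\right) 74 = -1 + \frac{5}{2} \cdot 74 = -1 + 185 = 184$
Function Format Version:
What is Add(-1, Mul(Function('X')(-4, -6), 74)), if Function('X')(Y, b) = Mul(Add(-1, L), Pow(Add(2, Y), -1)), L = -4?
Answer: 184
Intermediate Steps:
Function('X')(Y, b) = Mul(-5, Pow(Add(2, Y), -1)) (Function('X')(Y, b) = Mul(Add(-1, -4), Pow(Add(2, Y), -1)) = Mul(-5, Pow(Add(2, Y), -1)))
Add(-1, Mul(Function('X')(-4, -6), 74)) = Add(-1, Mul(Mul(-5, Pow(Add(2, -4), -1)), 74)) = Add(-1, Mul(Mul(-5, Pow(-2, -1)), 74)) = Add(-1, Mul(Mul(-5, Rational(-1, 2)), 74)) = Add(-1, Mul(Rational(5, 2), 74)) = Add(-1, 185) = 184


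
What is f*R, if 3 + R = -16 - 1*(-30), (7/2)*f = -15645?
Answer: -49170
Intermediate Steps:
f = -4470 (f = (2/7)*(-15645) = -4470)
R = 11 (R = -3 + (-16 - 1*(-30)) = -3 + (-16 + 30) = -3 + 14 = 11)
f*R = -4470*11 = -49170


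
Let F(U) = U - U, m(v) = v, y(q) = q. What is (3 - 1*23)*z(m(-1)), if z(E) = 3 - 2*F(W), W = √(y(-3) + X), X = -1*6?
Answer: -60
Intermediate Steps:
X = -6
W = 3*I (W = √(-3 - 6) = √(-9) = 3*I ≈ 3.0*I)
F(U) = 0
z(E) = 3 (z(E) = 3 - 2*0 = 3 + 0 = 3)
(3 - 1*23)*z(m(-1)) = (3 - 1*23)*3 = (3 - 23)*3 = -20*3 = -60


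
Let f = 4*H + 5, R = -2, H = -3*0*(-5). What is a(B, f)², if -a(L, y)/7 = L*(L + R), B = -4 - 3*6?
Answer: 13660416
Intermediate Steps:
H = 0 (H = 0*(-5) = 0)
B = -22 (B = -4 - 18 = -22)
f = 5 (f = 4*0 + 5 = 0 + 5 = 5)
a(L, y) = -7*L*(-2 + L) (a(L, y) = -7*L*(L - 2) = -7*L*(-2 + L))
a(B, f)² = (7*(-22)*(2 - 1*(-22)))² = (7*(-22)*(2 + 22))² = (7*(-22)*24)² = (-3696)² = 13660416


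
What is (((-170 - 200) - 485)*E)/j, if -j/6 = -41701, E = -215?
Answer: 61275/83402 ≈ 0.73469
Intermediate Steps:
j = 250206 (j = -6*(-41701) = 250206)
(((-170 - 200) - 485)*E)/j = (((-170 - 200) - 485)*(-215))/250206 = ((-370 - 485)*(-215))*(1/250206) = -855*(-215)*(1/250206) = 183825*(1/250206) = 61275/83402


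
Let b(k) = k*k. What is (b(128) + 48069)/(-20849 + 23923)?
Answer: 64453/3074 ≈ 20.967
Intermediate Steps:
b(k) = k²
(b(128) + 48069)/(-20849 + 23923) = (128² + 48069)/(-20849 + 23923) = (16384 + 48069)/3074 = 64453*(1/3074) = 64453/3074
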